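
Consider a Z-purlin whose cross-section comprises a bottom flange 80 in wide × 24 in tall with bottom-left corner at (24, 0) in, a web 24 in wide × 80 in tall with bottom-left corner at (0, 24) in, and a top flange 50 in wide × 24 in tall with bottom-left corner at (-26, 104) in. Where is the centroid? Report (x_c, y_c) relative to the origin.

x_c = 28.71 in, y_c = 56.57 in

Part | A | x̄ᵢ | ȳᵢ | A·x̄ᵢ | A·ȳᵢ
bottom flange | 1920.00 | 64.00 | 12.00 | 122880.00 | 23040.00
web | 1920.00 | 12.00 | 64.00 | 23040.00 | 122880.00
top flange | 1200.00 | -1.00 | 116.00 | -1200.00 | 139200.00
Σ | 5040.00 |  |  | 144720.00 | 285120.00
x_c = 144720.00 / 5040.00 = 28.71 in
y_c = 285120.00 / 5040.00 = 56.57 in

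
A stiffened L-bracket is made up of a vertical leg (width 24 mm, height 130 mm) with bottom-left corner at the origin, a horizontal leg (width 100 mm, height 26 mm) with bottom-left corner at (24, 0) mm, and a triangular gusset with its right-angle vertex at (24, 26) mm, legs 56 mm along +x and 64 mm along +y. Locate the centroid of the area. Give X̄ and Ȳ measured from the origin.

X̄ = 40.77 mm, Ȳ = 42.79 mm

vertical leg: A = 24 × 130 = 3120.00, centroid at (12.00, 65.00).
horizontal leg: A = 100 × 26 = 2600.00, centroid at (74.00, 13.00).
gusset: A = ½·56·64 = 1792.00, centroid at (42.67, 47.33).
ΣA = 7512.00 mm²
ΣAX̄ = (3120.00)(12.00) + (2600.00)(74.00) + (1792.00)(42.67) = 306298.67 mm³
ΣAȲ = (3120.00)(65.00) + (2600.00)(13.00) + (1792.00)(47.33) = 321421.33 mm³
X̄ = 306298.67 / 7512.00 = 40.77 mm
Ȳ = 321421.33 / 7512.00 = 42.79 mm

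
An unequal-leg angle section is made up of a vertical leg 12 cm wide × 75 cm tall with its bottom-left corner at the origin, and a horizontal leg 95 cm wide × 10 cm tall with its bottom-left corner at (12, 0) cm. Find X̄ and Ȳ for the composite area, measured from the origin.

Part | A | x̄ᵢ | ȳᵢ | A·x̄ᵢ | A·ȳᵢ
vertical leg | 900.00 | 6.00 | 37.50 | 5400.00 | 33750.00
horizontal leg | 950.00 | 59.50 | 5.00 | 56525.00 | 4750.00
Σ | 1850.00 |  |  | 61925.00 | 38500.00
X̄ = 61925.00 / 1850.00 = 33.47 cm
Ȳ = 38500.00 / 1850.00 = 20.81 cm

X̄ = 33.47 cm, Ȳ = 20.81 cm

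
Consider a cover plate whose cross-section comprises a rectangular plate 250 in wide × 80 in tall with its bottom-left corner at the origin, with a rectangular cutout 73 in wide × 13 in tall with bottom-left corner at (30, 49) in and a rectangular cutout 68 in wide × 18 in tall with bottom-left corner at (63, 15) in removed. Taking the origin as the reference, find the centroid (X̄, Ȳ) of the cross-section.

plate: A = 250 × 80 = 20000.00, centroid at (125.00, 40.00).
hole 1: A = −(73 × 13) = -949.00, centroid at (66.50, 55.50).
hole 2: A = −(68 × 18) = -1224.00, centroid at (97.00, 24.00).
ΣA = 17827.00 in², ΣAX̄ = 2318163.50 in³, ΣAȲ = 717954.50 in³.
X̄ = 2318163.50/17827.00 = 130.04 in; Ȳ = 717954.50/17827.00 = 40.27 in.

X̄ = 130.04 in, Ȳ = 40.27 in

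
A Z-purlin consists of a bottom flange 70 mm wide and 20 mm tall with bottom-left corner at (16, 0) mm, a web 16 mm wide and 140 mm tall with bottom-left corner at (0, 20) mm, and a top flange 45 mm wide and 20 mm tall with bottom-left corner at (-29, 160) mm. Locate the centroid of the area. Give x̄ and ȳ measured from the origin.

x̄ = 18.39 mm, ȳ = 81.19 mm

bottom flange: A = 70 × 20 = 1400.00, centroid at (51.00, 10.00).
web: A = 16 × 140 = 2240.00, centroid at (8.00, 90.00).
top flange: A = 45 × 20 = 900.00, centroid at (-6.50, 170.00).
ΣA = 4540.00 mm², ΣAx̄ = 83470.00 mm³, ΣAȳ = 368600.00 mm³.
x̄ = 83470.00/4540.00 = 18.39 mm; ȳ = 368600.00/4540.00 = 81.19 mm.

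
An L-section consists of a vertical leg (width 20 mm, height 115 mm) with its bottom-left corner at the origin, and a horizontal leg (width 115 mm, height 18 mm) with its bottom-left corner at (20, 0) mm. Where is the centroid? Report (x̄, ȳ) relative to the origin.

vertical leg: A = 20 × 115 = 2300.00, centroid at (10.00, 57.50).
horizontal leg: A = 115 × 18 = 2070.00, centroid at (77.50, 9.00).
ΣA = 4370.00 mm²
ΣAx̄ = (2300.00)(10.00) + (2070.00)(77.50) = 183425.00 mm³
ΣAȳ = (2300.00)(57.50) + (2070.00)(9.00) = 150880.00 mm³
x̄ = 183425.00 / 4370.00 = 41.97 mm
ȳ = 150880.00 / 4370.00 = 34.53 mm

x̄ = 41.97 mm, ȳ = 34.53 mm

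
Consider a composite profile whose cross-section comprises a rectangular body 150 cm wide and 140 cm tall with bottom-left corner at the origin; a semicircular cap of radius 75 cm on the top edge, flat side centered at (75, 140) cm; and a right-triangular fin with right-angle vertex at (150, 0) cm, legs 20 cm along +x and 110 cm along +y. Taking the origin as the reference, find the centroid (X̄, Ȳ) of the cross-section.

X̄ = 77.90 cm, Ȳ = 97.90 cm

rectangular body: A = 150 × 140 = 21000.00, centroid at (75.00, 70.00).
semicircular top: A = ½π·75² = 8835.73, centroid at (75.00, 171.83).
triangular fin: A = ½·20·110 = 1100.00, centroid at (156.67, 36.67).
ΣA = 30935.73 cm², ΣAX̄ = 2410013.03 cm³, ΣAȲ = 3028585.44 cm³.
X̄ = 2410013.03/30935.73 = 77.90 cm; Ȳ = 3028585.44/30935.73 = 97.90 cm.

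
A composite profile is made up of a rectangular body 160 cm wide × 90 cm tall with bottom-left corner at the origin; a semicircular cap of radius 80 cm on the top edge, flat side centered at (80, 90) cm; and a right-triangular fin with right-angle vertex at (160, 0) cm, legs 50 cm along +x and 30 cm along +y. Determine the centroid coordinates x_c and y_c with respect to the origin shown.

x_c = 82.88 cm, y_c = 75.45 cm

rectangular body: A = 160 × 90 = 14400.00, centroid at (80.00, 45.00).
semicircular top: A = ½π·80² = 10053.10, centroid at (80.00, 123.95).
triangular fin: A = ½·50·30 = 750.00, centroid at (176.67, 10.00).
ΣA = 25203.10 cm², ΣAx_c = 2088747.72 cm³, ΣAy_c = 1901612.02 cm³.
x_c = 2088747.72/25203.10 = 82.88 cm; y_c = 1901612.02/25203.10 = 75.45 cm.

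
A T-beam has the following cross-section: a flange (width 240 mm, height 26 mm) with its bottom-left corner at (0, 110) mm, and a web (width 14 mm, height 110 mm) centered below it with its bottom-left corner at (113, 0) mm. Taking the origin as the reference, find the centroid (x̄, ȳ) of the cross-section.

x̄ = 120.00 mm, ȳ = 109.54 mm

Part | A | x̄ᵢ | ȳᵢ | A·x̄ᵢ | A·ȳᵢ
web | 1540.00 | 120.00 | 55.00 | 184800.00 | 84700.00
flange | 6240.00 | 120.00 | 123.00 | 748800.00 | 767520.00
Σ | 7780.00 |  |  | 933600.00 | 852220.00
x̄ = 933600.00 / 7780.00 = 120.00 mm
ȳ = 852220.00 / 7780.00 = 109.54 mm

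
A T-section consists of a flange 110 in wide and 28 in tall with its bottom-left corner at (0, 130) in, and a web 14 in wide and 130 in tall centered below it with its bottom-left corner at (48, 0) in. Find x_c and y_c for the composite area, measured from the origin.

x_c = 55.00 in, y_c = 114.66 in

Part | A | x̄ᵢ | ȳᵢ | A·x̄ᵢ | A·ȳᵢ
web | 1820.00 | 55.00 | 65.00 | 100100.00 | 118300.00
flange | 3080.00 | 55.00 | 144.00 | 169400.00 | 443520.00
Σ | 4900.00 |  |  | 269500.00 | 561820.00
x_c = 269500.00 / 4900.00 = 55.00 in
y_c = 561820.00 / 4900.00 = 114.66 in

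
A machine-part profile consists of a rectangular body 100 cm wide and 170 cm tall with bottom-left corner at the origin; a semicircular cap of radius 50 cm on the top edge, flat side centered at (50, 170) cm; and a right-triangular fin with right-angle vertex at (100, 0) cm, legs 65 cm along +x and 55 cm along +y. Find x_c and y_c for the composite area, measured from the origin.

x_c = 55.64 cm, y_c = 98.12 cm

rectangular body: A = 100 × 170 = 17000.00, centroid at (50.00, 85.00).
semicircular top: A = ½π·50² = 3926.99, centroid at (50.00, 191.22).
triangular fin: A = ½·65·55 = 1787.50, centroid at (121.67, 18.33).
ΣA = 22714.49 cm², ΣAx_c = 1263828.71 cm³, ΣAy_c = 2228692.61 cm³.
x_c = 1263828.71/22714.49 = 55.64 cm; y_c = 2228692.61/22714.49 = 98.12 cm.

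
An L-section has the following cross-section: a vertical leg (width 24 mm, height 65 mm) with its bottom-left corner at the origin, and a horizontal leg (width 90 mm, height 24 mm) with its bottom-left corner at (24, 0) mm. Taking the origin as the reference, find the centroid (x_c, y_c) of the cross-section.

x_c = 45.10 mm, y_c = 20.60 mm

Part | A | x̄ᵢ | ȳᵢ | A·x̄ᵢ | A·ȳᵢ
vertical leg | 1560.00 | 12.00 | 32.50 | 18720.00 | 50700.00
horizontal leg | 2160.00 | 69.00 | 12.00 | 149040.00 | 25920.00
Σ | 3720.00 |  |  | 167760.00 | 76620.00
x_c = 167760.00 / 3720.00 = 45.10 mm
y_c = 76620.00 / 3720.00 = 20.60 mm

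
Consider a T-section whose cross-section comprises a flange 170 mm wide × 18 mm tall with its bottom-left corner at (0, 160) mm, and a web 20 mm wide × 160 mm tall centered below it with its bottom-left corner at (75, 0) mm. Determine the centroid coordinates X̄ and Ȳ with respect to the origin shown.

X̄ = 85.00 mm, Ȳ = 123.50 mm

Part | A | x̄ᵢ | ȳᵢ | A·x̄ᵢ | A·ȳᵢ
web | 3200.00 | 85.00 | 80.00 | 272000.00 | 256000.00
flange | 3060.00 | 85.00 | 169.00 | 260100.00 | 517140.00
Σ | 6260.00 |  |  | 532100.00 | 773140.00
X̄ = 532100.00 / 6260.00 = 85.00 mm
Ȳ = 773140.00 / 6260.00 = 123.50 mm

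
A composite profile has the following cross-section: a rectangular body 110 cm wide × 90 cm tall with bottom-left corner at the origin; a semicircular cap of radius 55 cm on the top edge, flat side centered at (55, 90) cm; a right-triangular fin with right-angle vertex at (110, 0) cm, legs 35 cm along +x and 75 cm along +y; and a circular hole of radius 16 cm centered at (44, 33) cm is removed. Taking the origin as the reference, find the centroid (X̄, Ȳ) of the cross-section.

X̄ = 61.36 cm, Ȳ = 65.33 cm

Part | A | x̄ᵢ | ȳᵢ | A·x̄ᵢ | A·ȳᵢ
rectangular body | 9900.00 | 55.00 | 45.00 | 544500.00 | 445500.00
semicircular top | 4751.66 | 55.00 | 113.34 | 261341.24 | 538565.97
triangular fin | 1312.50 | 121.67 | 25.00 | 159687.50 | 32812.50
hole | -804.25 | 44.00 | 33.00 | -35386.90 | -26540.17
Σ | 15159.91 |  |  | 930141.84 | 990338.29
X̄ = 930141.84 / 15159.91 = 61.36 cm
Ȳ = 990338.29 / 15159.91 = 65.33 cm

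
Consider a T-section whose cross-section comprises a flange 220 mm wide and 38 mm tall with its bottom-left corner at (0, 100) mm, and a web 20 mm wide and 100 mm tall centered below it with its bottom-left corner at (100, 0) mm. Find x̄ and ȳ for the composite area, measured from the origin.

Part | A | x̄ᵢ | ȳᵢ | A·x̄ᵢ | A·ȳᵢ
web | 2000.00 | 110.00 | 50.00 | 220000.00 | 100000.00
flange | 8360.00 | 110.00 | 119.00 | 919600.00 | 994840.00
Σ | 10360.00 |  |  | 1139600.00 | 1094840.00
x̄ = 1139600.00 / 10360.00 = 110.00 mm
ȳ = 1094840.00 / 10360.00 = 105.68 mm

x̄ = 110.00 mm, ȳ = 105.68 mm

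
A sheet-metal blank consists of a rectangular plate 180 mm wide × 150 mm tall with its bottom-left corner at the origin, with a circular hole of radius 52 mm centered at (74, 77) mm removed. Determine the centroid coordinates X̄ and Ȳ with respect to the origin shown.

Part | A | x̄ᵢ | ȳᵢ | A·x̄ᵢ | A·ȳᵢ
plate | 27000.00 | 90.00 | 75.00 | 2430000.00 | 2025000.00
hole | -8494.87 | 74.00 | 77.00 | -628620.12 | -654104.72
Σ | 18505.13 |  |  | 1801379.88 | 1370895.28
X̄ = 1801379.88 / 18505.13 = 97.34 mm
Ȳ = 1370895.28 / 18505.13 = 74.08 mm

X̄ = 97.34 mm, Ȳ = 74.08 mm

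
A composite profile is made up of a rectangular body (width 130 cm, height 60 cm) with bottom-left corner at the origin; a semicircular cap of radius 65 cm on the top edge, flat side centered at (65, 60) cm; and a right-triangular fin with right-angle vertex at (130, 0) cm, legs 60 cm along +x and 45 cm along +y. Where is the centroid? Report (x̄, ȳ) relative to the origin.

Part | A | x̄ᵢ | ȳᵢ | A·x̄ᵢ | A·ȳᵢ
rectangular body | 7800.00 | 65.00 | 30.00 | 507000.00 | 234000.00
semicircular top | 6636.61 | 65.00 | 87.59 | 431379.94 | 581280.20
triangular fin | 1350.00 | 150.00 | 15.00 | 202500.00 | 20250.00
Σ | 15786.61 |  |  | 1140879.94 | 835530.20
x̄ = 1140879.94 / 15786.61 = 72.27 cm
ȳ = 835530.20 / 15786.61 = 52.93 cm

x̄ = 72.27 cm, ȳ = 52.93 cm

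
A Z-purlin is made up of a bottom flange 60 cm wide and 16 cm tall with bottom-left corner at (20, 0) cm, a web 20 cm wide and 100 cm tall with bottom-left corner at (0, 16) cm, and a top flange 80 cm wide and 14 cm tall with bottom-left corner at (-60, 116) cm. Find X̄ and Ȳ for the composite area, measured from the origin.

X̄ = 11.18 cm, Ȳ = 68.00 cm

bottom flange: A = 60 × 16 = 960.00, centroid at (50.00, 8.00).
web: A = 20 × 100 = 2000.00, centroid at (10.00, 66.00).
top flange: A = 80 × 14 = 1120.00, centroid at (-20.00, 123.00).
ΣA = 4080.00 cm²
ΣAX̄ = (960.00)(50.00) + (2000.00)(10.00) + (1120.00)(-20.00) = 45600.00 cm³
ΣAȲ = (960.00)(8.00) + (2000.00)(66.00) + (1120.00)(123.00) = 277440.00 cm³
X̄ = 45600.00 / 4080.00 = 11.18 cm
Ȳ = 277440.00 / 4080.00 = 68.00 cm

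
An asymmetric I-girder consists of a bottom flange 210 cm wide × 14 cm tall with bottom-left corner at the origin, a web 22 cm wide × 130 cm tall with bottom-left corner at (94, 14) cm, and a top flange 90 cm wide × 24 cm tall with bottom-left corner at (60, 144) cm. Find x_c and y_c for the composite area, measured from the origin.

Part | A | x̄ᵢ | ȳᵢ | A·x̄ᵢ | A·ȳᵢ
bottom flange | 2940.00 | 105.00 | 7.00 | 308700.00 | 20580.00
web | 2860.00 | 105.00 | 79.00 | 300300.00 | 225940.00
top flange | 2160.00 | 105.00 | 156.00 | 226800.00 | 336960.00
Σ | 7960.00 |  |  | 835800.00 | 583480.00
x_c = 835800.00 / 7960.00 = 105.00 cm
y_c = 583480.00 / 7960.00 = 73.30 cm

x_c = 105.00 cm, y_c = 73.30 cm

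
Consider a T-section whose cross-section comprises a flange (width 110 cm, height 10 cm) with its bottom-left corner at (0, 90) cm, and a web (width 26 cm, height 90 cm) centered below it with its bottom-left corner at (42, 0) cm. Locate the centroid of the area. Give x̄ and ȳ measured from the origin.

x̄ = 55.00 cm, ȳ = 60.99 cm

Part | A | x̄ᵢ | ȳᵢ | A·x̄ᵢ | A·ȳᵢ
web | 2340.00 | 55.00 | 45.00 | 128700.00 | 105300.00
flange | 1100.00 | 55.00 | 95.00 | 60500.00 | 104500.00
Σ | 3440.00 |  |  | 189200.00 | 209800.00
x̄ = 189200.00 / 3440.00 = 55.00 cm
ȳ = 209800.00 / 3440.00 = 60.99 cm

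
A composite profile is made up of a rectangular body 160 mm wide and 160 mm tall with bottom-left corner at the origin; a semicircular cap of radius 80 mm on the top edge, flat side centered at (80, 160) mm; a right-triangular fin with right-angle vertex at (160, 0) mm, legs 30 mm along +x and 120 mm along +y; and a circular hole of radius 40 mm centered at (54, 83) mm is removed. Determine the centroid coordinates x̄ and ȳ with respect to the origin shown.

x̄ = 89.03 mm, ȳ = 112.64 mm

Part | A | x̄ᵢ | ȳᵢ | A·x̄ᵢ | A·ȳᵢ
rectangular body | 25600.00 | 80.00 | 80.00 | 2048000.00 | 2048000.00
semicircular top | 10053.10 | 80.00 | 193.95 | 804247.72 | 1949828.77
triangular fin | 1800.00 | 170.00 | 40.00 | 306000.00 | 72000.00
hole | -5026.55 | 54.00 | 83.00 | -271433.61 | -417203.50
Σ | 32426.55 |  |  | 2886814.11 | 3652625.27
x̄ = 2886814.11 / 32426.55 = 89.03 mm
ȳ = 3652625.27 / 32426.55 = 112.64 mm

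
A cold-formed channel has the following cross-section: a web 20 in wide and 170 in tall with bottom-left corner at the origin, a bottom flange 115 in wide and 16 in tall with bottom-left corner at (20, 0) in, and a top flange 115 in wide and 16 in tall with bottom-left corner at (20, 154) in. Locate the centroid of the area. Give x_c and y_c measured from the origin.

x_c = 45.08 in, y_c = 85.00 in

Part | A | x̄ᵢ | ȳᵢ | A·x̄ᵢ | A·ȳᵢ
web | 3400.00 | 10.00 | 85.00 | 34000.00 | 289000.00
bottom flange | 1840.00 | 77.50 | 8.00 | 142600.00 | 14720.00
top flange | 1840.00 | 77.50 | 162.00 | 142600.00 | 298080.00
Σ | 7080.00 |  |  | 319200.00 | 601800.00
x_c = 319200.00 / 7080.00 = 45.08 in
y_c = 601800.00 / 7080.00 = 85.00 in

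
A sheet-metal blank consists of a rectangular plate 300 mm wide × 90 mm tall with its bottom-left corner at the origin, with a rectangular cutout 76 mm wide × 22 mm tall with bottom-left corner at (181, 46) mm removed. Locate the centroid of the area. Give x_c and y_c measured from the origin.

x_c = 145.45 mm, y_c = 44.21 mm

plate: A = 300 × 90 = 27000.00, centroid at (150.00, 45.00).
hole: A = −(76 × 22) = -1672.00, centroid at (219.00, 57.00).
ΣA = 25328.00 mm²
ΣAx_c = (27000.00)(150.00) + (-1672.00)(219.00) = 3683832.00 mm³
ΣAy_c = (27000.00)(45.00) + (-1672.00)(57.00) = 1119696.00 mm³
x_c = 3683832.00 / 25328.00 = 145.45 mm
y_c = 1119696.00 / 25328.00 = 44.21 mm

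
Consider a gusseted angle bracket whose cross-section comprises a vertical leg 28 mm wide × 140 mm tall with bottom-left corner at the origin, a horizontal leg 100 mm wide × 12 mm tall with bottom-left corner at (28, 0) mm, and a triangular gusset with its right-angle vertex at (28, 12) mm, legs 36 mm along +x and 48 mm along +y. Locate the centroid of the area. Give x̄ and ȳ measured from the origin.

x̄ = 30.59 mm, ȳ = 51.10 mm

Part | A | x̄ᵢ | ȳᵢ | A·x̄ᵢ | A·ȳᵢ
vertical leg | 3920.00 | 14.00 | 70.00 | 54880.00 | 274400.00
horizontal leg | 1200.00 | 78.00 | 6.00 | 93600.00 | 7200.00
gusset | 864.00 | 40.00 | 28.00 | 34560.00 | 24192.00
Σ | 5984.00 |  |  | 183040.00 | 305792.00
x̄ = 183040.00 / 5984.00 = 30.59 mm
ȳ = 305792.00 / 5984.00 = 51.10 mm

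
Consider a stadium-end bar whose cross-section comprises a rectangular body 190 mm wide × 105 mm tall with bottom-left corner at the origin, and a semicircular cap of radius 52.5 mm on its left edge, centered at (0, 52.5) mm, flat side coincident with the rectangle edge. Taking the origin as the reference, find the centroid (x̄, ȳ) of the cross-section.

rectangular body: A = 190 × 105 = 19950.00, centroid at (95.00, 52.50).
semicircular end: A = ½π·52.5² = 4329.51, centroid at (-22.28, 52.50).
ΣA = 24279.51 mm²
ΣAx̄ = (19950.00)(95.00) + (4329.51)(-22.28) = 1798781.25 mm³
ΣAȳ = (19950.00)(52.50) + (4329.51)(52.50) = 1274674.14 mm³
x̄ = 1798781.25 / 24279.51 = 74.09 mm
ȳ = 1274674.14 / 24279.51 = 52.50 mm

x̄ = 74.09 mm, ȳ = 52.50 mm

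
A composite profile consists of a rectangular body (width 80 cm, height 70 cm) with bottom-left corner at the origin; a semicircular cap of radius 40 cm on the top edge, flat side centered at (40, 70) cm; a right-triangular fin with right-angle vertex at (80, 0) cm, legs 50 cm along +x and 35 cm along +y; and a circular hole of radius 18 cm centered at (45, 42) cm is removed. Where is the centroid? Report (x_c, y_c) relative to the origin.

Part | A | x̄ᵢ | ȳᵢ | A·x̄ᵢ | A·ȳᵢ
rectangular body | 5600.00 | 40.00 | 35.00 | 224000.00 | 196000.00
semicircular top | 2513.27 | 40.00 | 86.98 | 100530.96 | 218595.86
triangular fin | 875.00 | 96.67 | 11.67 | 84583.33 | 10208.33
hole | -1017.88 | 45.00 | 42.00 | -45804.42 | -42750.79
Σ | 7970.40 |  |  | 363309.88 | 382053.40
x_c = 363309.88 / 7970.40 = 45.58 cm
y_c = 382053.40 / 7970.40 = 47.93 cm

x_c = 45.58 cm, y_c = 47.93 cm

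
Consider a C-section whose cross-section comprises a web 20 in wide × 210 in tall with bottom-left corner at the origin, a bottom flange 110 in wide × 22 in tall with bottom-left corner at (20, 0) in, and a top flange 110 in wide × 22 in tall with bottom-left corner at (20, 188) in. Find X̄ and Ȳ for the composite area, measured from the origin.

X̄ = 44.80 in, Ȳ = 105.00 in

Part | A | x̄ᵢ | ȳᵢ | A·x̄ᵢ | A·ȳᵢ
web | 4200.00 | 10.00 | 105.00 | 42000.00 | 441000.00
bottom flange | 2420.00 | 75.00 | 11.00 | 181500.00 | 26620.00
top flange | 2420.00 | 75.00 | 199.00 | 181500.00 | 481580.00
Σ | 9040.00 |  |  | 405000.00 | 949200.00
X̄ = 405000.00 / 9040.00 = 44.80 in
Ȳ = 949200.00 / 9040.00 = 105.00 in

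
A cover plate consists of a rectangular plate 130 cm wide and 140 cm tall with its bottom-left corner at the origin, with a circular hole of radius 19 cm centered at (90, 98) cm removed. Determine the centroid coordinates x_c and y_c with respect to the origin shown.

x_c = 63.34 cm, y_c = 68.14 cm

Part | A | x̄ᵢ | ȳᵢ | A·x̄ᵢ | A·ȳᵢ
plate | 18200.00 | 65.00 | 70.00 | 1183000.00 | 1274000.00
hole | -1134.11 | 90.00 | 98.00 | -102070.35 | -111143.26
Σ | 17065.89 |  |  | 1080929.65 | 1162856.74
x_c = 1080929.65 / 17065.89 = 63.34 cm
y_c = 1162856.74 / 17065.89 = 68.14 cm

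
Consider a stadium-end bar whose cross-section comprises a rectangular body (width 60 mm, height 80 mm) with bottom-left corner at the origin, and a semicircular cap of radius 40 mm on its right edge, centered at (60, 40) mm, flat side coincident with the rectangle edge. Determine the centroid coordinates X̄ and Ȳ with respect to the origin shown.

rectangular body: A = 60 × 80 = 4800.00, centroid at (30.00, 40.00).
semicircular end: A = ½π·40² = 2513.27, centroid at (76.98, 40.00).
ΣA = 7313.27 mm², ΣAX̄ = 337463.11 mm³, ΣAȲ = 292530.96 mm³.
X̄ = 337463.11/7313.27 = 46.14 mm; Ȳ = 292530.96/7313.27 = 40.00 mm.

X̄ = 46.14 mm, Ȳ = 40.00 mm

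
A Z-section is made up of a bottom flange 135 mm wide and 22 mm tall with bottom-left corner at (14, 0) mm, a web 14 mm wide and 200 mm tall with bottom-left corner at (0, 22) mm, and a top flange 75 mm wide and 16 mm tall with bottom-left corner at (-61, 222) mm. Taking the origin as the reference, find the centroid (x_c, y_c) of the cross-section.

x_c = 33.49 mm, y_c = 93.30 mm

Part | A | x̄ᵢ | ȳᵢ | A·x̄ᵢ | A·ȳᵢ
bottom flange | 2970.00 | 81.50 | 11.00 | 242055.00 | 32670.00
web | 2800.00 | 7.00 | 122.00 | 19600.00 | 341600.00
top flange | 1200.00 | -23.50 | 230.00 | -28200.00 | 276000.00
Σ | 6970.00 |  |  | 233455.00 | 650270.00
x_c = 233455.00 / 6970.00 = 33.49 mm
y_c = 650270.00 / 6970.00 = 93.30 mm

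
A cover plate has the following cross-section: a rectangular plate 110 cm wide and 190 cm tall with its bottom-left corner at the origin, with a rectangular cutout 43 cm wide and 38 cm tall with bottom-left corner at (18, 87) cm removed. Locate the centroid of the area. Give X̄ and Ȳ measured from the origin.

X̄ = 56.31 cm, Ȳ = 94.07 cm

Part | A | x̄ᵢ | ȳᵢ | A·x̄ᵢ | A·ȳᵢ
plate | 20900.00 | 55.00 | 95.00 | 1149500.00 | 1985500.00
hole | -1634.00 | 39.50 | 106.00 | -64543.00 | -173204.00
Σ | 19266.00 |  |  | 1084957.00 | 1812296.00
X̄ = 1084957.00 / 19266.00 = 56.31 cm
Ȳ = 1812296.00 / 19266.00 = 94.07 cm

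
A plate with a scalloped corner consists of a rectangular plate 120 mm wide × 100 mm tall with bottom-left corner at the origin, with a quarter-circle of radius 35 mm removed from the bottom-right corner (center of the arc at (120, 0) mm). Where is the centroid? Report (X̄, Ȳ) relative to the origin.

Part | A | x̄ᵢ | ȳᵢ | A·x̄ᵢ | A·ȳᵢ
plate | 12000.00 | 60.00 | 50.00 | 720000.00 | 600000.00
removed quarter-circle | -962.11 | 105.15 | 14.85 | -101161.86 | -14291.67
Σ | 11037.89 |  |  | 618838.14 | 585708.33
X̄ = 618838.14 / 11037.89 = 56.06 mm
Ȳ = 585708.33 / 11037.89 = 53.06 mm

X̄ = 56.06 mm, Ȳ = 53.06 mm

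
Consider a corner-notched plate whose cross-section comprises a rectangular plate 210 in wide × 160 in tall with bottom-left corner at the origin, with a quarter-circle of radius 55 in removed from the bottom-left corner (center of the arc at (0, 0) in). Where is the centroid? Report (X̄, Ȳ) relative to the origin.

X̄ = 111.21 in, Ȳ = 84.31 in

plate: A = 210 × 160 = 33600.00, centroid at (105.00, 80.00).
removed quarter-circle: A = −¼π·55² = -2375.83, centroid at (23.34, 23.34).
ΣA = 31224.17 in²
ΣAX̄ = (33600.00)(105.00) + (-2375.83)(23.34) = 3472541.67 in³
ΣAȲ = (33600.00)(80.00) + (-2375.83)(23.34) = 2632541.67 in³
X̄ = 3472541.67 / 31224.17 = 111.21 in
Ȳ = 2632541.67 / 31224.17 = 84.31 in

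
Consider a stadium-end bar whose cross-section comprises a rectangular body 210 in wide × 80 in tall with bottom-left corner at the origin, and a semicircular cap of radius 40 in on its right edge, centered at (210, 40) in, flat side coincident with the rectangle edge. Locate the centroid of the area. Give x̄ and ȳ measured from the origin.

x̄ = 120.87 in, ȳ = 40.00 in

Part | A | x̄ᵢ | ȳᵢ | A·x̄ᵢ | A·ȳᵢ
rectangular body | 16800.00 | 105.00 | 40.00 | 1764000.00 | 672000.00
semicircular end | 2513.27 | 226.98 | 40.00 | 570454.23 | 100530.96
Σ | 19313.27 |  |  | 2334454.23 | 772530.96
x̄ = 2334454.23 / 19313.27 = 120.87 in
ȳ = 772530.96 / 19313.27 = 40.00 in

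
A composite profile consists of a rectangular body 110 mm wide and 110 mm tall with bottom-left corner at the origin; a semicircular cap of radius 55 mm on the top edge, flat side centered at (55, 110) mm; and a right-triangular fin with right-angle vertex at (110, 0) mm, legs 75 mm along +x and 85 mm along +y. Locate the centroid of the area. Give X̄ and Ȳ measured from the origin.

X̄ = 67.73 mm, Ȳ = 69.33 mm

rectangular body: A = 110 × 110 = 12100.00, centroid at (55.00, 55.00).
semicircular top: A = ½π·55² = 4751.66, centroid at (55.00, 133.34).
triangular fin: A = ½·75·85 = 3187.50, centroid at (135.00, 28.33).
ΣA = 20039.16 mm², ΣAX̄ = 1357153.74 mm³, ΣAȲ = 1389411.64 mm³.
X̄ = 1357153.74/20039.16 = 67.73 mm; Ȳ = 1389411.64/20039.16 = 69.33 mm.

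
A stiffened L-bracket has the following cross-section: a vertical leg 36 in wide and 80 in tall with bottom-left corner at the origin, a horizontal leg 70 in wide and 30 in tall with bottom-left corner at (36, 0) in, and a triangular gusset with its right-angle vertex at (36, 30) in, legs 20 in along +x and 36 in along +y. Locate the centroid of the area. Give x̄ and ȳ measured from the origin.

Part | A | x̄ᵢ | ȳᵢ | A·x̄ᵢ | A·ȳᵢ
vertical leg | 2880.00 | 18.00 | 40.00 | 51840.00 | 115200.00
horizontal leg | 2100.00 | 71.00 | 15.00 | 149100.00 | 31500.00
gusset | 360.00 | 42.67 | 42.00 | 15360.00 | 15120.00
Σ | 5340.00 |  |  | 216300.00 | 161820.00
x̄ = 216300.00 / 5340.00 = 40.51 in
ȳ = 161820.00 / 5340.00 = 30.30 in

x̄ = 40.51 in, ȳ = 30.30 in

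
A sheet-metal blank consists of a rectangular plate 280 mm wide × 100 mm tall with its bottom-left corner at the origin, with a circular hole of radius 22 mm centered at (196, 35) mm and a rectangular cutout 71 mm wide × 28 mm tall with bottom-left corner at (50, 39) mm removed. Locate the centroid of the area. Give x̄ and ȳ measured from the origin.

x̄ = 140.95 mm, ȳ = 50.69 mm

Part | A | x̄ᵢ | ȳᵢ | A·x̄ᵢ | A·ȳᵢ
plate | 28000.00 | 140.00 | 50.00 | 3920000.00 | 1400000.00
hole 1 | -1520.53 | 196.00 | 35.00 | -298024.05 | -53218.58
hole 2 | -1988.00 | 85.50 | 53.00 | -169974.00 | -105364.00
Σ | 24491.47 |  |  | 3452001.95 | 1241417.42
x̄ = 3452001.95 / 24491.47 = 140.95 mm
ȳ = 1241417.42 / 24491.47 = 50.69 mm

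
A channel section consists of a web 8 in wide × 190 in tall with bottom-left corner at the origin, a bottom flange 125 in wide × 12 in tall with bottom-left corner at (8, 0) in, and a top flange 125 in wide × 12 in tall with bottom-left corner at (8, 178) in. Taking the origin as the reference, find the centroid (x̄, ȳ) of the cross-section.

x̄ = 48.14 in, ȳ = 95.00 in

web: A = 8 × 190 = 1520.00, centroid at (4.00, 95.00).
bottom flange: A = 125 × 12 = 1500.00, centroid at (70.50, 6.00).
top flange: A = 125 × 12 = 1500.00, centroid at (70.50, 184.00).
ΣA = 4520.00 in²
ΣAx̄ = (1520.00)(4.00) + (1500.00)(70.50) + (1500.00)(70.50) = 217580.00 in³
ΣAȳ = (1520.00)(95.00) + (1500.00)(6.00) + (1500.00)(184.00) = 429400.00 in³
x̄ = 217580.00 / 4520.00 = 48.14 in
ȳ = 429400.00 / 4520.00 = 95.00 in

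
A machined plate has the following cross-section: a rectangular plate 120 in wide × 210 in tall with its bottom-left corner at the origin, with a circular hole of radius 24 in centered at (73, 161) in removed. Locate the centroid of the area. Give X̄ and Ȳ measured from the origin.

X̄ = 58.99 in, Ȳ = 100.67 in

plate: A = 120 × 210 = 25200.00, centroid at (60.00, 105.00).
hole: A = −π·24² = -1809.56, centroid at (73.00, 161.00).
ΣA = 23390.44 in²
ΣAX̄ = (25200.00)(60.00) + (-1809.56)(73.00) = 1379902.31 in³
ΣAȲ = (25200.00)(105.00) + (-1809.56)(161.00) = 2354661.26 in³
X̄ = 1379902.31 / 23390.44 = 58.99 in
Ȳ = 2354661.26 / 23390.44 = 100.67 in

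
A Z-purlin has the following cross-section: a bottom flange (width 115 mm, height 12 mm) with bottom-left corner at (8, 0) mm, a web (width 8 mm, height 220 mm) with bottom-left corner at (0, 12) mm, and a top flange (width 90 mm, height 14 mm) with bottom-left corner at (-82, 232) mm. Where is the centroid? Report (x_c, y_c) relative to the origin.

x_c = 11.55 mm, y_c = 119.12 mm

Part | A | x̄ᵢ | ȳᵢ | A·x̄ᵢ | A·ȳᵢ
bottom flange | 1380.00 | 65.50 | 6.00 | 90390.00 | 8280.00
web | 1760.00 | 4.00 | 122.00 | 7040.00 | 214720.00
top flange | 1260.00 | -37.00 | 239.00 | -46620.00 | 301140.00
Σ | 4400.00 |  |  | 50810.00 | 524140.00
x_c = 50810.00 / 4400.00 = 11.55 mm
y_c = 524140.00 / 4400.00 = 119.12 mm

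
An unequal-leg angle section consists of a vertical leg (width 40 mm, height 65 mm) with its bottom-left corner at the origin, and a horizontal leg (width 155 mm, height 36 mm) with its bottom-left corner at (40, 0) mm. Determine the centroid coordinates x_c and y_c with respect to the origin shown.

vertical leg: A = 40 × 65 = 2600.00, centroid at (20.00, 32.50).
horizontal leg: A = 155 × 36 = 5580.00, centroid at (117.50, 18.00).
ΣA = 8180.00 mm²
ΣAx_c = (2600.00)(20.00) + (5580.00)(117.50) = 707650.00 mm³
ΣAy_c = (2600.00)(32.50) + (5580.00)(18.00) = 184940.00 mm³
x_c = 707650.00 / 8180.00 = 86.51 mm
y_c = 184940.00 / 8180.00 = 22.61 mm

x_c = 86.51 mm, y_c = 22.61 mm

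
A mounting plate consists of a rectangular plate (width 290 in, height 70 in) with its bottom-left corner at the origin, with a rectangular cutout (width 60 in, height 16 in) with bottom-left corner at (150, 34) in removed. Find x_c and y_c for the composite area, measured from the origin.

Part | A | x̄ᵢ | ȳᵢ | A·x̄ᵢ | A·ȳᵢ
plate | 20300.00 | 145.00 | 35.00 | 2943500.00 | 710500.00
hole | -960.00 | 180.00 | 42.00 | -172800.00 | -40320.00
Σ | 19340.00 |  |  | 2770700.00 | 670180.00
x_c = 2770700.00 / 19340.00 = 143.26 in
y_c = 670180.00 / 19340.00 = 34.65 in

x_c = 143.26 in, y_c = 34.65 in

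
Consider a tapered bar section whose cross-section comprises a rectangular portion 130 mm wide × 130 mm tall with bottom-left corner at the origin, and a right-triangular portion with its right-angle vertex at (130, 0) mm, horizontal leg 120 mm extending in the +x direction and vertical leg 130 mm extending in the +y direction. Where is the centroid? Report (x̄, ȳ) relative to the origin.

rectangular portion: A = 130 × 130 = 16900.00, centroid at (65.00, 65.00).
triangular portion: A = ½·120·130 = 7800.00, centroid at (170.00, 43.33).
ΣA = 24700.00 mm²
ΣAx̄ = (16900.00)(65.00) + (7800.00)(170.00) = 2424500.00 mm³
ΣAȳ = (16900.00)(65.00) + (7800.00)(43.33) = 1436500.00 mm³
x̄ = 2424500.00 / 24700.00 = 98.16 mm
ȳ = 1436500.00 / 24700.00 = 58.16 mm

x̄ = 98.16 mm, ȳ = 58.16 mm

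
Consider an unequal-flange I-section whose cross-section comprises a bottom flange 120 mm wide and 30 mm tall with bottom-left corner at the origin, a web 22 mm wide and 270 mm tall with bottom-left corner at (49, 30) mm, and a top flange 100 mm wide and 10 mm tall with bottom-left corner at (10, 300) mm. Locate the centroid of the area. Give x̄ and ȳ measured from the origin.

bottom flange: A = 120 × 30 = 3600.00, centroid at (60.00, 15.00).
web: A = 22 × 270 = 5940.00, centroid at (60.00, 165.00).
top flange: A = 100 × 10 = 1000.00, centroid at (60.00, 305.00).
ΣA = 10540.00 mm², ΣAx̄ = 632400.00 mm³, ΣAȳ = 1339100.00 mm³.
x̄ = 632400.00/10540.00 = 60.00 mm; ȳ = 1339100.00/10540.00 = 127.05 mm.

x̄ = 60.00 mm, ȳ = 127.05 mm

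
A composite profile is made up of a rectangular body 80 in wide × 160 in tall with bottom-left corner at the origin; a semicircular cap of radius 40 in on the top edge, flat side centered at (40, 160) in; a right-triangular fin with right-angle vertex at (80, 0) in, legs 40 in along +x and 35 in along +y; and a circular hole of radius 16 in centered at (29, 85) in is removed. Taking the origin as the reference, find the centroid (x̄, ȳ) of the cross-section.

x̄ = 43.04 in, ȳ = 92.62 in

rectangular body: A = 80 × 160 = 12800.00, centroid at (40.00, 80.00).
semicircular top: A = ½π·40² = 2513.27, centroid at (40.00, 176.98).
triangular fin: A = ½·40·35 = 700.00, centroid at (93.33, 11.67).
hole: A = −π·16² = -804.25, centroid at (29.00, 85.00).
ΣA = 15209.03 in²
ΣAx̄ = (12800.00)(40.00) + (2513.27)(40.00) + (700.00)(93.33) + (-804.25)(29.00) = 654541.11 in³
ΣAȳ = (12800.00)(80.00) + (2513.27)(176.98) + (700.00)(11.67) + (-804.25)(85.00) = 1408596.14 in³
x̄ = 654541.11 / 15209.03 = 43.04 in
ȳ = 1408596.14 / 15209.03 = 92.62 in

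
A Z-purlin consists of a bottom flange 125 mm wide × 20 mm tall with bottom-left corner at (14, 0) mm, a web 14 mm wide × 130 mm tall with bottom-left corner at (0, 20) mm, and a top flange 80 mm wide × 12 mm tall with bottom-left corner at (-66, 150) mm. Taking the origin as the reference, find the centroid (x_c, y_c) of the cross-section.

Part | A | x̄ᵢ | ȳᵢ | A·x̄ᵢ | A·ȳᵢ
bottom flange | 2500.00 | 76.50 | 10.00 | 191250.00 | 25000.00
web | 1820.00 | 7.00 | 85.00 | 12740.00 | 154700.00
top flange | 960.00 | -26.00 | 156.00 | -24960.00 | 149760.00
Σ | 5280.00 |  |  | 179030.00 | 329460.00
x_c = 179030.00 / 5280.00 = 33.91 mm
y_c = 329460.00 / 5280.00 = 62.40 mm

x_c = 33.91 mm, y_c = 62.40 mm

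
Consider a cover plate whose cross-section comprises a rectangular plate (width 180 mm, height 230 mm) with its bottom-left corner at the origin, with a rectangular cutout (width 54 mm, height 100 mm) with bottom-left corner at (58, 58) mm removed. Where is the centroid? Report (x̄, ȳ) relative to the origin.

Part | A | x̄ᵢ | ȳᵢ | A·x̄ᵢ | A·ȳᵢ
plate | 41400.00 | 90.00 | 115.00 | 3726000.00 | 4761000.00
hole | -5400.00 | 85.00 | 108.00 | -459000.00 | -583200.00
Σ | 36000.00 |  |  | 3267000.00 | 4177800.00
x̄ = 3267000.00 / 36000.00 = 90.75 mm
ȳ = 4177800.00 / 36000.00 = 116.05 mm

x̄ = 90.75 mm, ȳ = 116.05 mm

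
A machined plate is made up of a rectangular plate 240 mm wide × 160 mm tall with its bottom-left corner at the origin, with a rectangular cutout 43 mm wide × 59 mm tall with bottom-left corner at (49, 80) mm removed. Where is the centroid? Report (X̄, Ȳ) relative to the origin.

X̄ = 123.50 mm, Ȳ = 77.91 mm

plate: A = 240 × 160 = 38400.00, centroid at (120.00, 80.00).
hole: A = −(43 × 59) = -2537.00, centroid at (70.50, 109.50).
ΣA = 35863.00 mm², ΣAX̄ = 4429141.50 mm³, ΣAȲ = 2794198.50 mm³.
X̄ = 4429141.50/35863.00 = 123.50 mm; Ȳ = 2794198.50/35863.00 = 77.91 mm.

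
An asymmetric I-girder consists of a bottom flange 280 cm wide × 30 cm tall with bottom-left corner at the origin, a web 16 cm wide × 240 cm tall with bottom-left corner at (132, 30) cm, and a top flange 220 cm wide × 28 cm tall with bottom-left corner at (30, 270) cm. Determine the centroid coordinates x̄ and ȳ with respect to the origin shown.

Part | A | x̄ᵢ | ȳᵢ | A·x̄ᵢ | A·ȳᵢ
bottom flange | 8400.00 | 140.00 | 15.00 | 1176000.00 | 126000.00
web | 3840.00 | 140.00 | 150.00 | 537600.00 | 576000.00
top flange | 6160.00 | 140.00 | 284.00 | 862400.00 | 1749440.00
Σ | 18400.00 |  |  | 2576000.00 | 2451440.00
x̄ = 2576000.00 / 18400.00 = 140.00 cm
ȳ = 2451440.00 / 18400.00 = 133.23 cm

x̄ = 140.00 cm, ȳ = 133.23 cm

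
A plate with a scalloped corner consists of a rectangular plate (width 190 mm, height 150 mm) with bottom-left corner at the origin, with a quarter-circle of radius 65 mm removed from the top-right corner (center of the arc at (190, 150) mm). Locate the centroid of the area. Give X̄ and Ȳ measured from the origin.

X̄ = 86.12 mm, Ȳ = 68.75 mm

plate: A = 190 × 150 = 28500.00, centroid at (95.00, 75.00).
removed quarter-circle: A = −¼π·65² = -3318.31, centroid at (162.41, 122.41).
ΣA = 25181.69 mm²
ΣAX̄ = (28500.00)(95.00) + (-3318.31)(162.41) = 2168563.29 mm³
ΣAȲ = (28500.00)(75.00) + (-3318.31)(122.41) = 1731295.58 mm³
X̄ = 2168563.29 / 25181.69 = 86.12 mm
Ȳ = 1731295.58 / 25181.69 = 68.75 mm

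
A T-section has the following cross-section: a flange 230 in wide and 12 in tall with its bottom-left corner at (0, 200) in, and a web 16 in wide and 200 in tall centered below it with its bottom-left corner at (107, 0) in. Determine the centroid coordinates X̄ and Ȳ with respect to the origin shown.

web: A = 16 × 200 = 3200.00, centroid at (115.00, 100.00).
flange: A = 230 × 12 = 2760.00, centroid at (115.00, 206.00).
ΣA = 5960.00 in², ΣAX̄ = 685400.00 in³, ΣAȲ = 888560.00 in³.
X̄ = 685400.00/5960.00 = 115.00 in; Ȳ = 888560.00/5960.00 = 149.09 in.

X̄ = 115.00 in, Ȳ = 149.09 in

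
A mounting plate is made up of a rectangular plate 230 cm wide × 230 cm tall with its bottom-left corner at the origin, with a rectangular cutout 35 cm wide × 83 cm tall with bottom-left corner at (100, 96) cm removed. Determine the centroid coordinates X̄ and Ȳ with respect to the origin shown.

X̄ = 114.85 cm, Ȳ = 113.69 cm

plate: A = 230 × 230 = 52900.00, centroid at (115.00, 115.00).
hole: A = −(35 × 83) = -2905.00, centroid at (117.50, 137.50).
ΣA = 49995.00 cm², ΣAX̄ = 5742162.50 cm³, ΣAȲ = 5684062.50 cm³.
X̄ = 5742162.50/49995.00 = 114.85 cm; Ȳ = 5684062.50/49995.00 = 113.69 cm.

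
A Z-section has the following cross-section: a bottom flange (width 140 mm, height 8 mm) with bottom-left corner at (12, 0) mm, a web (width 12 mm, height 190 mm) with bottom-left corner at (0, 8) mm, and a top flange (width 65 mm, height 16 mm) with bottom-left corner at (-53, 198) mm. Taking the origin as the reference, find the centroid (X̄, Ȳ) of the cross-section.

X̄ = 18.96 mm, Ȳ = 102.15 mm

bottom flange: A = 140 × 8 = 1120.00, centroid at (82.00, 4.00).
web: A = 12 × 190 = 2280.00, centroid at (6.00, 103.00).
top flange: A = 65 × 16 = 1040.00, centroid at (-20.50, 206.00).
ΣA = 4440.00 mm²
ΣAX̄ = (1120.00)(82.00) + (2280.00)(6.00) + (1040.00)(-20.50) = 84200.00 mm³
ΣAȲ = (1120.00)(4.00) + (2280.00)(103.00) + (1040.00)(206.00) = 453560.00 mm³
X̄ = 84200.00 / 4440.00 = 18.96 mm
Ȳ = 453560.00 / 4440.00 = 102.15 mm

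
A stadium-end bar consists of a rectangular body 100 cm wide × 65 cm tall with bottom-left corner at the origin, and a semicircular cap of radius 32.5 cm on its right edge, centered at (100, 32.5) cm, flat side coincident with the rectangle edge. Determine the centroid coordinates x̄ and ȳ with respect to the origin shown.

Part | A | x̄ᵢ | ȳᵢ | A·x̄ᵢ | A·ȳᵢ
rectangular body | 6500.00 | 50.00 | 32.50 | 325000.00 | 211250.00
semicircular end | 1659.15 | 113.79 | 32.50 | 188800.78 | 53922.49
Σ | 8159.15 |  |  | 513800.78 | 265172.49
x̄ = 513800.78 / 8159.15 = 62.97 cm
ȳ = 265172.49 / 8159.15 = 32.50 cm

x̄ = 62.97 cm, ȳ = 32.50 cm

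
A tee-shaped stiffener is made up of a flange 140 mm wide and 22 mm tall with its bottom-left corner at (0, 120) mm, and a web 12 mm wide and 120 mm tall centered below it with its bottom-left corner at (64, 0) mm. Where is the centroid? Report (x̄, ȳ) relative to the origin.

x̄ = 70.00 mm, ȳ = 108.38 mm

web: A = 12 × 120 = 1440.00, centroid at (70.00, 60.00).
flange: A = 140 × 22 = 3080.00, centroid at (70.00, 131.00).
ΣA = 4520.00 mm², ΣAx̄ = 316400.00 mm³, ΣAȳ = 489880.00 mm³.
x̄ = 316400.00/4520.00 = 70.00 mm; ȳ = 489880.00/4520.00 = 108.38 mm.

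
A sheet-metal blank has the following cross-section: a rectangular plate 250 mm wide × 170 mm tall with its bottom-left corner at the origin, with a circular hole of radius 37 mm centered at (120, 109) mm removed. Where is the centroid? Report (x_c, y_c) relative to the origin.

x_c = 125.56 mm, y_c = 82.30 mm

plate: A = 250 × 170 = 42500.00, centroid at (125.00, 85.00).
hole: A = −π·37² = -4300.84, centroid at (120.00, 109.00).
ΣA = 38199.16 mm²
ΣAx_c = (42500.00)(125.00) + (-4300.84)(120.00) = 4796399.16 mm³
ΣAy_c = (42500.00)(85.00) + (-4300.84)(109.00) = 3143708.40 mm³
x_c = 4796399.16 / 38199.16 = 125.56 mm
y_c = 3143708.40 / 38199.16 = 82.30 mm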